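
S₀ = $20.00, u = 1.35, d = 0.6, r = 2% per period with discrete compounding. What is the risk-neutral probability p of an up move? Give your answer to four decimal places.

p = 0.5600

Risk-neutral probability p = (1 + 0.02 − 0.6)/(1.35 − 0.6) = 0.4200/0.7500 = 0.5600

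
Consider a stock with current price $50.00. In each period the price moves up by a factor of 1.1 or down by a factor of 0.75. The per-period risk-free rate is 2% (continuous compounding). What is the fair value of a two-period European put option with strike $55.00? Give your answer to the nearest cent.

Risk-neutral probability p = (e^0.02 − 0.75)/(1.1 − 0.75) = 0.2702/0.3500 = 0.7720
Terminal stock prices: S_uu = 60.5, S_ud = 41.25, S_dd = 28.12
Terminal payoffs (K − S): max(-5.5, 0) = 0, max(13.75, 0) = 13.75, max(26.88, 0) = 26.88
Node u (S = 55): V_u = e^(−0.02)·[0.7720·0.0000 + 0.2280·13.7500] = 3.0729
Node d (S = 37.5): V_d = e^(−0.02)·[0.7720·13.7500 + 0.2280·26.8750] = 16.4109
Node 0 (S = 50): V_0 = e^(−0.02)·[0.7720·3.0729 + 0.2280·16.4109] = 5.9928

$5.99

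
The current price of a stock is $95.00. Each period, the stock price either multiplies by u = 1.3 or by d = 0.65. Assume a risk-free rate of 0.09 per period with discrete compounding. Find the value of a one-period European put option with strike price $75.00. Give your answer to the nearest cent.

$3.93

Risk-neutral probability p = (1 + 0.09 − 0.65)/(1.3 − 0.65) = 0.4400/0.6500 = 0.6769
Terminal stock prices: S_u = 123.5, S_d = 61.75
Terminal payoffs (K − S): max(-48.5, 0) = 0, max(13.25, 0) = 13.25
Node 0 (S = 95): V_0 = 1/1.09·[0.6769·0.0000 + 0.3231·13.2500] = 3.9273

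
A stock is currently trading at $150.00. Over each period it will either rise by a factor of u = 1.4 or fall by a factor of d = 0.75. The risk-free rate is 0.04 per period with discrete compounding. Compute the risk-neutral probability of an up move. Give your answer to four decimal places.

p = 0.4462

Risk-neutral probability p = (1 + 0.04 − 0.75)/(1.4 − 0.75) = 0.2900/0.6500 = 0.4462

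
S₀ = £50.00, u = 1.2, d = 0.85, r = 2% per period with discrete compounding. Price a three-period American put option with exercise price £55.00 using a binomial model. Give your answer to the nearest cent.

Risk-neutral probability p = (1 + 0.02 − 0.85)/(1.2 − 0.85) = 0.1700/0.3500 = 0.4857
Terminal stock prices: S_uuu = 86.4, S_uud = 61.2, S_udd = 43.35, S_ddd = 30.71
Terminal payoffs (K − S): max(-31.4, 0) = 0, max(-6.2, 0) = 0, max(11.65, 0) = 11.65, max(24.29, 0) = 24.29
Node uu (S = 72): continuation = 1/1.02·[0.4857·0.0000 + 0.5143·0.0000] = 0.0000; exercise value = 0.0000 ≤ continuation, so V_uu = 0.0000
Node ud (S = 51): continuation = 1/1.02·[0.4857·0.0000 + 0.5143·11.6500] = 5.8739; exercise value = 4.0000 ≤ continuation, so V_ud = 5.8739
Node dd (S = 36.12): continuation = 1/1.02·[0.4857·11.6500 + 0.5143·24.2938] = 17.7966; exercise value = 18.8750 > continuation, so V_dd = 18.8750 (exercise)
Node u (S = 60): continuation = 1/1.02·[0.4857·0.0000 + 0.5143·5.8739] = 2.9617; exercise value = 0.0000 ≤ continuation, so V_u = 2.9617
Node d (S = 42.5): continuation = 1/1.02·[0.4857·5.8739 + 0.5143·18.8750] = 12.3139; exercise value = 12.5000 > continuation, so V_d = 12.5000 (exercise)
Node 0 (S = 50): continuation = 1/1.02·[0.4857·2.9617 + 0.5143·12.5000] = 7.7128; exercise value = 5.0000 ≤ continuation, so V_0 = 7.7128

£7.71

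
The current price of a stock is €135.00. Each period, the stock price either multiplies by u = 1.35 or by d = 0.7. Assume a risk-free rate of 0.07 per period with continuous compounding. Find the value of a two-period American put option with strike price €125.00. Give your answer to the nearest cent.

Risk-neutral probability p = (e^0.07 − 0.7)/(1.35 − 0.7) = 0.3725/0.6500 = 0.5731
Terminal stock prices: S_uu = 246, S_ud = 127.6, S_dd = 66.15
Terminal payoffs (K − S): max(-121, 0) = 0, max(-2.575, 0) = 0, max(58.85, 0) = 58.85
Node u (S = 182.2): continuation = e^(−0.07)·[0.5731·0.0000 + 0.4269·0.0000] = 0.0000; exercise value = 0.0000 ≤ continuation, so V_u = 0.0000
Node d (S = 94.5): continuation = e^(−0.07)·[0.5731·0.0000 + 0.4269·58.8500] = 23.4252; exercise value = 30.5000 > continuation, so V_d = 30.5000 (exercise)
Node 0 (S = 135): continuation = e^(−0.07)·[0.5731·0.0000 + 0.4269·30.5000] = 12.1405; exercise value = 0.0000 ≤ continuation, so V_0 = 12.1405

€12.14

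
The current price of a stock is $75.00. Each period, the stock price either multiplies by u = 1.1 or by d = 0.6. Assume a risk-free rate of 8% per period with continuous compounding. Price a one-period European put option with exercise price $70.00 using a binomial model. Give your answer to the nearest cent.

Risk-neutral probability p = (e^0.08 − 0.6)/(1.1 − 0.6) = 0.4833/0.5000 = 0.9666
Terminal stock prices: S_u = 82.5, S_d = 45
Terminal payoffs (K − S): max(-12.5, 0) = 0, max(25, 0) = 25
Node 0 (S = 75): V_0 = e^(−0.08)·[0.9666·0.0000 + 0.0334·25.0000] = 0.7714

$0.77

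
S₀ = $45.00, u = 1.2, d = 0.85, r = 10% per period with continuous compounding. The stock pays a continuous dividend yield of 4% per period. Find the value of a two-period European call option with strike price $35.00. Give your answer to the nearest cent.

$13.20

Per-period risk-free factor R = e^0.1 = 1.1052; dividend-adjusted growth = e^(0.1−0.04) = 1.0618.
Risk-neutral probability p = (1.0618 − 0.85)/(1.2 − 0.85) = 0.2118/0.3500 = 0.6052
Terminal stock prices: S_uu = 64.8, S_ud = 45.9, S_dd = 32.51
Terminal payoffs (S − K): max(29.8, 0) = 29.8, max(10.9, 0) = 10.9, max(-2.488, 0) = 0
Node u (S = 54): V_u = e^(−0.1)·[0.6052·29.8000 + 0.3948·10.9000] = 20.2133
Node d (S = 38.25): V_d = e^(−0.1)·[0.6052·10.9000 + 0.3948·0.0000] = 5.9694
Node 0 (S = 45): V_0 = e^(−0.1)·[0.6052·20.2133 + 0.3948·5.9694] = 13.2020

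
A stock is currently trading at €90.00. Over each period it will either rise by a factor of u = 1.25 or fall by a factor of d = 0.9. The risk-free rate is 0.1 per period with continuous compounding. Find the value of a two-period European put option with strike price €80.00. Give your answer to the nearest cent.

€1.00

Risk-neutral probability p = (e^0.1 − 0.9)/(1.25 − 0.9) = 0.2052/0.3500 = 0.5862
Terminal stock prices: S_uu = 140.6, S_ud = 101.2, S_dd = 72.9
Terminal payoffs (K − S): max(-60.62, 0) = 0, max(-21.25, 0) = 0, max(7.1, 0) = 7.1
Node u (S = 112.5): V_u = e^(−0.1)·[0.5862·0.0000 + 0.4138·0.0000] = 0.0000
Node d (S = 81): V_d = e^(−0.1)·[0.5862·0.0000 + 0.4138·7.1000] = 2.6584
Node 0 (S = 90): V_0 = e^(−0.1)·[0.5862·0.0000 + 0.4138·2.6584] = 0.9953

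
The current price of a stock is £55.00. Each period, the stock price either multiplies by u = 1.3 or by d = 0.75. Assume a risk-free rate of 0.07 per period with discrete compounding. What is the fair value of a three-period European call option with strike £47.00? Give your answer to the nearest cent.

Risk-neutral probability p = (1 + 0.07 − 0.75)/(1.3 − 0.75) = 0.3200/0.5500 = 0.5818
Terminal stock prices: S_uuu = 120.8, S_uud = 69.71, S_udd = 40.22, S_ddd = 23.2
Terminal payoffs (S − K): max(73.84, 0) = 73.84, max(22.71, 0) = 22.71, max(-6.781, 0) = 0, max(-23.8, 0) = 0
Node uu (S = 92.95): V_uu = 1/1.07·[0.5818·73.8350 + 0.4182·22.7125] = 49.0248
Node ud (S = 53.62): V_ud = 1/1.07·[0.5818·22.7125 + 0.4182·0.0000] = 12.3500
Node dd (S = 30.94): V_dd = 1/1.07·[0.5818·0.0000 + 0.4182·0.0000] = 0.0000
Node u (S = 71.5): V_u = 1/1.07·[0.5818·49.0248 + 0.4182·12.3500] = 31.4842
Node d (S = 41.25): V_d = 1/1.07·[0.5818·12.3500 + 0.4182·0.0000] = 6.7154
Node 0 (S = 55): V_0 = 1/1.07·[0.5818·31.4842 + 0.4182·6.7154] = 19.7442

£19.74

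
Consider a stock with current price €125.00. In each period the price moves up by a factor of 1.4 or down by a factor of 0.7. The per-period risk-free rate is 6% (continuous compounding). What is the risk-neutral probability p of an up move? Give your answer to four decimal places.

p = 0.5169

Risk-neutral probability p = (e^0.06 − 0.7)/(1.4 − 0.7) = 0.3618/0.7000 = 0.5169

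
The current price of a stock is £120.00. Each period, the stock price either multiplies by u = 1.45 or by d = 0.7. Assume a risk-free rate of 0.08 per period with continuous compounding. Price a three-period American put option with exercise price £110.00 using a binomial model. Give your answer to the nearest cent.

Risk-neutral probability p = (e^0.08 − 0.7)/(1.45 − 0.7) = 0.3833/0.7500 = 0.5110
Terminal stock prices: S_uuu = 365.8, S_uud = 176.6, S_udd = 85.26, S_ddd = 41.16
Terminal payoffs (K − S): max(-255.8, 0) = 0, max(-66.61, 0) = 0, max(24.74, 0) = 24.74, max(68.84, 0) = 68.84
Node uu (S = 252.3): continuation = e^(−0.08)·[0.5110·0.0000 + 0.4890·0.0000] = 0.0000; exercise value = 0.0000 ≤ continuation, so V_uu = 0.0000
Node ud (S = 121.8): continuation = e^(−0.08)·[0.5110·0.0000 + 0.4890·24.7400] = 11.1666; exercise value = 0.0000 ≤ continuation, so V_ud = 11.1666
Node dd (S = 58.8): continuation = e^(−0.08)·[0.5110·24.7400 + 0.4890·68.8400] = 42.7428; exercise value = 51.2000 > continuation, so V_dd = 51.2000 (exercise)
Node u (S = 174): continuation = e^(−0.08)·[0.5110·0.0000 + 0.4890·11.1666] = 5.0401; exercise value = 0.0000 ≤ continuation, so V_u = 5.0401
Node d (S = 84): continuation = e^(−0.08)·[0.5110·11.1666 + 0.4890·51.2000] = 28.3775; exercise value = 26.0000 ≤ continuation, so V_d = 28.3775
Node 0 (S = 120): continuation = e^(−0.08)·[0.5110·5.0401 + 0.4890·28.3775] = 15.1861; exercise value = 0.0000 ≤ continuation, so V_0 = 15.1861

£15.19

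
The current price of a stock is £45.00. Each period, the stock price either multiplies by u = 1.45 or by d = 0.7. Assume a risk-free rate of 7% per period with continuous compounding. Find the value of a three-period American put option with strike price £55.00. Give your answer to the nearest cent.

Risk-neutral probability p = (e^0.07 − 0.7)/(1.45 − 0.7) = 0.3725/0.7500 = 0.4967
Terminal stock prices: S_uuu = 137.2, S_uud = 66.23, S_udd = 31.97, S_ddd = 15.43
Terminal payoffs (K − S): max(-82.19, 0) = 0, max(-11.23, 0) = 0, max(23.03, 0) = 23.03, max(39.57, 0) = 39.57
Node uu (S = 94.61): continuation = e^(−0.07)·[0.4967·0.0000 + 0.5033·0.0000] = 0.0000; exercise value = 0.0000 ≤ continuation, so V_uu = 0.0000
Node ud (S = 45.67): continuation = e^(−0.07)·[0.4967·0.0000 + 0.5033·23.0275] = 10.8067; exercise value = 9.3250 ≤ continuation, so V_ud = 10.8067
Node dd (S = 22.05): continuation = e^(−0.07)·[0.4967·23.0275 + 0.5033·39.5650] = 29.2317; exercise value = 32.9500 > continuation, so V_dd = 32.9500 (exercise)
Node u (S = 65.25): continuation = e^(−0.07)·[0.4967·0.0000 + 0.5033·10.8067] = 5.0715; exercise value = 0.0000 ≤ continuation, so V_u = 5.0715
Node d (S = 31.5): continuation = e^(−0.07)·[0.4967·10.8067 + 0.5033·32.9500] = 20.4678; exercise value = 23.5000 > continuation, so V_d = 23.5000 (exercise)
Node 0 (S = 45): continuation = e^(−0.07)·[0.4967·5.0715 + 0.5033·23.5000] = 13.3770; exercise value = 10.0000 ≤ continuation, so V_0 = 13.3770

£13.38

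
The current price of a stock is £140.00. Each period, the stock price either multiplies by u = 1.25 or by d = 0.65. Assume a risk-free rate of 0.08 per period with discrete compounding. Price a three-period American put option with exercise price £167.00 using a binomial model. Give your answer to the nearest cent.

£32.07

Risk-neutral probability p = (1 + 0.08 − 0.65)/(1.25 − 0.65) = 0.4300/0.6000 = 0.7167
Terminal stock prices: S_uuu = 273.4, S_uud = 142.2, S_udd = 73.94, S_ddd = 38.45
Terminal payoffs (K − S): max(-106.4, 0) = 0, max(24.81, 0) = 24.81, max(93.06, 0) = 93.06, max(128.6, 0) = 128.6
Node uu (S = 218.8): continuation = 1/1.08·[0.7167·0.0000 + 0.2833·24.8125] = 6.5095; exercise value = 0.0000 ≤ continuation, so V_uu = 6.5095
Node ud (S = 113.8): continuation = 1/1.08·[0.7167·24.8125 + 0.2833·93.0625] = 40.8796; exercise value = 53.2500 > continuation, so V_ud = 53.2500 (exercise)
Node dd (S = 59.15): continuation = 1/1.08·[0.7167·93.0625 + 0.2833·128.5525] = 95.4796; exercise value = 107.8500 > continuation, so V_dd = 107.8500 (exercise)
Node u (S = 175): continuation = 1/1.08·[0.7167·6.5095 + 0.2833·53.2500] = 18.2895; exercise value = 0.0000 ≤ continuation, so V_u = 18.2895
Node d (S = 91): continuation = 1/1.08·[0.7167·53.2500 + 0.2833·107.8500] = 63.6296; exercise value = 76.0000 > continuation, so V_d = 76.0000 (exercise)
Node 0 (S = 140): continuation = 1/1.08·[0.7167·18.2895 + 0.2833·76.0000] = 32.0748; exercise value = 27.0000 ≤ continuation, so V_0 = 32.0748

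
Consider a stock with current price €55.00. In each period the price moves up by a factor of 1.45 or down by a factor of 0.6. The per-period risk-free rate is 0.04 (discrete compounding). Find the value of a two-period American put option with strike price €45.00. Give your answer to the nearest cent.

€5.57

Risk-neutral probability p = (1 + 0.04 − 0.6)/(1.45 − 0.6) = 0.4400/0.8500 = 0.5176
Terminal stock prices: S_uu = 115.6, S_ud = 47.85, S_dd = 19.8
Terminal payoffs (K − S): max(-70.64, 0) = 0, max(-2.85, 0) = 0, max(25.2, 0) = 25.2
Node u (S = 79.75): continuation = 1/1.04·[0.5176·0.0000 + 0.4824·0.0000] = 0.0000; exercise value = 0.0000 ≤ continuation, so V_u = 0.0000
Node d (S = 33): continuation = 1/1.04·[0.5176·0.0000 + 0.4824·25.2000] = 11.6878; exercise value = 12.0000 > continuation, so V_d = 12.0000 (exercise)
Node 0 (S = 55): continuation = 1/1.04·[0.5176·0.0000 + 0.4824·12.0000] = 5.5656; exercise value = 0.0000 ≤ continuation, so V_0 = 5.5656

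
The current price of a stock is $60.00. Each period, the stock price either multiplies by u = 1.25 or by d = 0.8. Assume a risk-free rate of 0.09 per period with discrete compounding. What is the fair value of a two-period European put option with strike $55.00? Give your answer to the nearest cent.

$1.77

Risk-neutral probability p = (1 + 0.09 − 0.8)/(1.25 − 0.8) = 0.2900/0.4500 = 0.6444
Terminal stock prices: S_uu = 93.75, S_ud = 60, S_dd = 38.4
Terminal payoffs (K − S): max(-38.75, 0) = 0, max(-5, 0) = 0, max(16.6, 0) = 16.6
Node u (S = 75): V_u = 1/1.09·[0.6444·0.0000 + 0.3556·0.0000] = 0.0000
Node d (S = 48): V_d = 1/1.09·[0.6444·0.0000 + 0.3556·16.6000] = 5.4149
Node 0 (S = 60): V_0 = 1/1.09·[0.6444·0.0000 + 0.3556·5.4149] = 1.7663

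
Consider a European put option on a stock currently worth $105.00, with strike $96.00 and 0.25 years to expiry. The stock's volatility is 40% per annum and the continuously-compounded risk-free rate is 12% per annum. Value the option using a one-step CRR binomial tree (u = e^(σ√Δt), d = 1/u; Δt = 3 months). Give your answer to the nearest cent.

$4.62

CRR parameters: u = e^(σ√Δt) = e^(0.4·√0.25) = 1.2214, d = 1/u = 0.8187
Per-period rate: rΔt = 0.12·0.25 = 0.03, so R = e^0.03 = 1.0305
Risk-neutral probability p = (e^0.03 − 0.8187)/(1.2214 − 0.8187) = 0.2117/0.4027 = 0.5258
Terminal stock prices: S_u = 128.2, S_d = 85.97
Terminal payoffs (K − S): max(-32.25, 0) = 0, max(10.03, 0) = 10.03
Node 0 (S = 105): V_0 = e^(−0.03)·[0.5258·0.0000 + 0.4742·10.0333] = 4.6172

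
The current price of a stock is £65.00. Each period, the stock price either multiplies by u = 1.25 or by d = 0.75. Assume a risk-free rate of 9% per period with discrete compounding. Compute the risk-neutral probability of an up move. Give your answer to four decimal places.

p = 0.6800

Risk-neutral probability p = (1 + 0.09 − 0.75)/(1.25 − 0.75) = 0.3400/0.5000 = 0.6800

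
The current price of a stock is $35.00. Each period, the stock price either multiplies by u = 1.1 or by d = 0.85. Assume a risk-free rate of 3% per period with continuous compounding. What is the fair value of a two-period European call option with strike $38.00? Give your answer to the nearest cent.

$2.13

Risk-neutral probability p = (e^0.03 − 0.85)/(1.1 − 0.85) = 0.1805/0.2500 = 0.7218
Terminal stock prices: S_uu = 42.35, S_ud = 32.73, S_dd = 25.29
Terminal payoffs (S − K): max(4.35, 0) = 4.35, max(-5.275, 0) = 0, max(-12.71, 0) = 0
Node u (S = 38.5): V_u = e^(−0.03)·[0.7218·4.3500 + 0.2782·0.0000] = 3.0471
Node d (S = 29.75): V_d = e^(−0.03)·[0.7218·0.0000 + 0.2782·0.0000] = 0.0000
Node 0 (S = 35): V_0 = e^(−0.03)·[0.7218·3.0471 + 0.2782·0.0000] = 2.1345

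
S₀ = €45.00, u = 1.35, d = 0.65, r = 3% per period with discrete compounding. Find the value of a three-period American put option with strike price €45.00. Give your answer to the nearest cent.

Risk-neutral probability p = (1 + 0.03 − 0.65)/(1.35 − 0.65) = 0.3800/0.7000 = 0.5429
Terminal stock prices: S_uuu = 110.7, S_uud = 53.31, S_udd = 25.67, S_ddd = 12.36
Terminal payoffs (K − S): max(-65.72, 0) = 0, max(-8.308, 0) = 0, max(19.33, 0) = 19.33, max(32.64, 0) = 32.64
Node uu (S = 82.01): continuation = 1/1.03·[0.5429·0.0000 + 0.4571·0.0000] = 0.0000; exercise value = 0.0000 ≤ continuation, so V_uu = 0.0000
Node ud (S = 39.49): continuation = 1/1.03·[0.5429·0.0000 + 0.4571·19.3331] = 8.5806; exercise value = 5.5125 ≤ continuation, so V_ud = 8.5806
Node dd (S = 19.01): continuation = 1/1.03·[0.5429·19.3331 + 0.4571·32.6419] = 24.6768; exercise value = 25.9875 > continuation, so V_dd = 25.9875 (exercise)
Node u (S = 60.75): continuation = 1/1.03·[0.5429·0.0000 + 0.4571·8.5806] = 3.8083; exercise value = 0.0000 ≤ continuation, so V_u = 3.8083
Node d (S = 29.25): continuation = 1/1.03·[0.5429·8.5806 + 0.4571·25.9875] = 16.0563; exercise value = 15.7500 ≤ continuation, so V_d = 16.0563
Node 0 (S = 45): continuation = 1/1.03·[0.5429·3.8083 + 0.4571·16.0563] = 9.1334; exercise value = 0.0000 ≤ continuation, so V_0 = 9.1334

€9.13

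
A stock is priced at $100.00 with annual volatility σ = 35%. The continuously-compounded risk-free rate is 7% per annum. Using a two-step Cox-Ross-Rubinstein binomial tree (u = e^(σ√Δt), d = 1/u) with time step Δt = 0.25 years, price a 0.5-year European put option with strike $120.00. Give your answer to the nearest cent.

CRR parameters: u = e^(σ√Δt) = e^(0.35·√0.25) = 1.1912, d = 1/u = 0.8395
Per-period rate: rΔt = 0.07·0.25 = 0.0175, so R = e^0.0175 = 1.0177
Risk-neutral probability p = (e^0.0175 − 0.8395)/(1.1912 − 0.8395) = 0.1782/0.3518 = 0.5065
Terminal stock prices: S_uu = 141.9, S_ud = 100, S_dd = 70.47
Terminal payoffs (K − S): max(-21.91, 0) = 0, max(20, 0) = 20, max(49.53, 0) = 49.53
Node u (S = 119.1): V_u = e^(−0.0175)·[0.5065·0.0000 + 0.4935·20.0000] = 9.6979
Node d (S = 83.95): V_d = e^(−0.0175)·[0.5065·20.0000 + 0.4935·49.5312] = 33.9726
Node 0 (S = 100): V_0 = e^(−0.0175)·[0.5065·9.6979 + 0.4935·33.9726] = 21.3003

$21.30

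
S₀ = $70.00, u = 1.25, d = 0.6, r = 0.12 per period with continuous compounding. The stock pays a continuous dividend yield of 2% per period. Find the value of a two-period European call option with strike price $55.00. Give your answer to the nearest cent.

Per-period risk-free factor R = e^0.12 = 1.1275; dividend-adjusted growth = e^(0.12−0.02) = 1.1052.
Risk-neutral probability p = (1.1052 − 0.6)/(1.25 − 0.6) = 0.5052/0.6500 = 0.7772
Terminal stock prices: S_uu = 109.4, S_ud = 52.5, S_dd = 25.2
Terminal payoffs (S − K): max(54.38, 0) = 54.38, max(-2.5, 0) = 0, max(-29.8, 0) = 0
Node u (S = 87.5): V_u = e^(−0.12)·[0.7772·54.3750 + 0.2228·0.0000] = 37.4808
Node d (S = 42): V_d = e^(−0.12)·[0.7772·0.0000 + 0.2228·0.0000] = 0.0000
Node 0 (S = 70): V_0 = e^(−0.12)·[0.7772·37.4808 + 0.2228·0.0000] = 25.8356

$25.84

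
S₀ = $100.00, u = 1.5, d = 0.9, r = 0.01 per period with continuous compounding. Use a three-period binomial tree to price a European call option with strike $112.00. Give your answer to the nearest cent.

Risk-neutral probability p = (e^0.01 − 0.9)/(1.5 − 0.9) = 0.1101/0.6000 = 0.1834
Terminal stock prices: S_uuu = 337.5, S_uud = 202.5, S_udd = 121.5, S_ddd = 72.9
Terminal payoffs (S − K): max(225.5, 0) = 225.5, max(90.5, 0) = 90.5, max(9.5, 0) = 9.5, max(-39.1, 0) = 0
Node uu (S = 225): V_uu = e^(−0.01)·[0.1834·225.5000 + 0.8166·90.5000] = 114.1144
Node ud (S = 135): V_ud = e^(−0.01)·[0.1834·90.5000 + 0.8166·9.5000] = 24.1144
Node dd (S = 81): V_dd = e^(−0.01)·[0.1834·9.5000 + 0.8166·0.0000] = 1.7251
Node u (S = 150): V_u = e^(−0.01)·[0.1834·114.1144 + 0.8166·24.1144] = 40.2177
Node d (S = 90): V_d = e^(−0.01)·[0.1834·24.1144 + 0.8166·1.7251] = 5.7737
Node 0 (S = 100): V_0 = e^(−0.01)·[0.1834·40.2177 + 0.8166·5.7737] = 11.9710

$11.97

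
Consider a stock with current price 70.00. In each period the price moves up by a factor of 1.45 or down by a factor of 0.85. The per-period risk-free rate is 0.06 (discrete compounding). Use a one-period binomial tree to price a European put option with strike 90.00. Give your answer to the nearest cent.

18.70

Risk-neutral probability p = (1 + 0.06 − 0.85)/(1.45 − 0.85) = 0.2100/0.6000 = 0.3500
Terminal stock prices: S_u = 101.5, S_d = 59.5
Terminal payoffs (K − S): max(-11.5, 0) = 0, max(30.5, 0) = 30.5
Node 0 (S = 70): V_0 = 1/1.06·[0.3500·0.0000 + 0.6500·30.5000] = 18.7028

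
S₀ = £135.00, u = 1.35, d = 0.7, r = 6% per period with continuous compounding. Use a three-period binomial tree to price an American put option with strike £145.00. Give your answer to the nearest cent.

£26.17

Risk-neutral probability p = (e^0.06 − 0.7)/(1.35 − 0.7) = 0.3618/0.6500 = 0.5567
Terminal stock prices: S_uuu = 332.2, S_uud = 172.2, S_udd = 89.3, S_ddd = 46.3
Terminal payoffs (K − S): max(-187.2, 0) = 0, max(-27.23, 0) = 0, max(55.7, 0) = 55.7, max(98.7, 0) = 98.7
Node uu (S = 246): continuation = e^(−0.06)·[0.5567·0.0000 + 0.4433·0.0000] = 0.0000; exercise value = 0.0000 ≤ continuation, so V_uu = 0.0000
Node ud (S = 127.6): continuation = e^(−0.06)·[0.5567·0.0000 + 0.4433·55.6975] = 23.2543; exercise value = 17.4250 ≤ continuation, so V_ud = 23.2543
Node dd (S = 66.15): continuation = e^(−0.06)·[0.5567·55.6975 + 0.4433·98.6950] = 70.4059; exercise value = 78.8500 > continuation, so V_dd = 78.8500 (exercise)
Node u (S = 182.2): continuation = e^(−0.06)·[0.5567·0.0000 + 0.4433·23.2543] = 9.7089; exercise value = 0.0000 ≤ continuation, so V_u = 9.7089
Node d (S = 94.5): continuation = e^(−0.06)·[0.5567·23.2543 + 0.4433·78.8500] = 45.1119; exercise value = 50.5000 > continuation, so V_d = 50.5000 (exercise)
Node 0 (S = 135): continuation = e^(−0.06)·[0.5567·9.7089 + 0.4433·50.5000] = 26.1742; exercise value = 10.0000 ≤ continuation, so V_0 = 26.1742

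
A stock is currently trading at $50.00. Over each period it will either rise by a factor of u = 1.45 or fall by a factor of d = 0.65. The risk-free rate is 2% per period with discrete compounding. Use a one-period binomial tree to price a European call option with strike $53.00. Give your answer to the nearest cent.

Risk-neutral probability p = (1 + 0.02 − 0.65)/(1.45 − 0.65) = 0.3700/0.8000 = 0.4625
Terminal stock prices: S_u = 72.5, S_d = 32.5
Terminal payoffs (S − K): max(19.5, 0) = 19.5, max(-20.5, 0) = 0
Node 0 (S = 50): V_0 = 1/1.02·[0.4625·19.5000 + 0.5375·0.0000] = 8.8419

$8.84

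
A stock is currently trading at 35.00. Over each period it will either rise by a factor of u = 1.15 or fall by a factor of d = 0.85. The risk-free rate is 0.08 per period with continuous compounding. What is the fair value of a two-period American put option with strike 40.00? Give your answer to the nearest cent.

5.00

Risk-neutral probability p = (e^0.08 − 0.85)/(1.15 − 0.85) = 0.2333/0.3000 = 0.7776
Terminal stock prices: S_uu = 46.29, S_ud = 34.21, S_dd = 25.29
Terminal payoffs (K − S): max(-6.287, 0) = 0, max(5.788, 0) = 5.788, max(14.71, 0) = 14.71
Node u (S = 40.25): continuation = e^(−0.08)·[0.7776·0.0000 + 0.2224·5.7875] = 1.1881; exercise value = 0.0000 ≤ continuation, so V_u = 1.1881
Node d (S = 29.75): continuation = e^(−0.08)·[0.7776·5.7875 + 0.2224·14.7125] = 7.1747; exercise value = 10.2500 > continuation, so V_d = 10.2500 (exercise)
Node 0 (S = 35): continuation = e^(−0.08)·[0.7776·1.1881 + 0.2224·10.2500] = 2.9569; exercise value = 5.0000 > continuation, so V_0 = 5.0000 (exercise)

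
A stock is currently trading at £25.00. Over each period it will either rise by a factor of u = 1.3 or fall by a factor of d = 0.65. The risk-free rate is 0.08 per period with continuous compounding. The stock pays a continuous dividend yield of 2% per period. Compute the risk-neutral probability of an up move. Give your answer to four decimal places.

p = 0.6336

Per-period risk-free factor R = e^0.08 = 1.0833; dividend-adjusted growth = e^(0.08−0.02) = 1.0618.
Risk-neutral probability p = (1.0618 − 0.65)/(1.3 − 0.65) = 0.4118/0.6500 = 0.6336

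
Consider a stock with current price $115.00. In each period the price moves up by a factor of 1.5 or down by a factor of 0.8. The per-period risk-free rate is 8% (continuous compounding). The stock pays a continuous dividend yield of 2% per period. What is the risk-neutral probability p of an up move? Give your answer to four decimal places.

Per-period risk-free factor R = e^0.08 = 1.0833; dividend-adjusted growth = e^(0.08−0.02) = 1.0618.
Risk-neutral probability p = (1.0618 − 0.8)/(1.5 − 0.8) = 0.2618/0.7000 = 0.3741

p = 0.3741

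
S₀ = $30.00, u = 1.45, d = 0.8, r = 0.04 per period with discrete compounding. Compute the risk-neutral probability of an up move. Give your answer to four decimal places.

Risk-neutral probability p = (1 + 0.04 − 0.8)/(1.45 − 0.8) = 0.2400/0.6500 = 0.3692

p = 0.3692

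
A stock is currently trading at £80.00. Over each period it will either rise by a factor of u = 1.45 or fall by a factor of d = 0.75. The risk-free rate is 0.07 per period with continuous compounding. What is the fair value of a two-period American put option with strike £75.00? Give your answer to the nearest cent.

Risk-neutral probability p = (e^0.07 − 0.75)/(1.45 − 0.75) = 0.3225/0.7000 = 0.4607
Terminal stock prices: S_uu = 168.2, S_ud = 87, S_dd = 45
Terminal payoffs (K − S): max(-93.2, 0) = 0, max(-12, 0) = 0, max(30, 0) = 30
Node u (S = 116): continuation = e^(−0.07)·[0.4607·0.0000 + 0.5393·0.0000] = 0.0000; exercise value = 0.0000 ≤ continuation, so V_u = 0.0000
Node d (S = 60): continuation = e^(−0.07)·[0.4607·0.0000 + 0.5393·30.0000] = 15.0845; exercise value = 15.0000 ≤ continuation, so V_d = 15.0845
Node 0 (S = 80): continuation = e^(−0.07)·[0.4607·0.0000 + 0.5393·15.0845] = 7.5847; exercise value = 0.0000 ≤ continuation, so V_0 = 7.5847

£7.58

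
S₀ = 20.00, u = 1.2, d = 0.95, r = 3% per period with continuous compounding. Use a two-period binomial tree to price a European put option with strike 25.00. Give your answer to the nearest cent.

3.91

Risk-neutral probability p = (e^0.03 − 0.95)/(1.2 − 0.95) = 0.0805/0.2500 = 0.3218
Terminal stock prices: S_uu = 28.8, S_ud = 22.8, S_dd = 18.05
Terminal payoffs (K − S): max(-3.8, 0) = 0, max(2.2, 0) = 2.2, max(6.95, 0) = 6.95
Node u (S = 24): V_u = e^(−0.03)·[0.3218·0.0000 + 0.6782·2.2000] = 1.4479
Node d (S = 19): V_d = e^(−0.03)·[0.3218·2.2000 + 0.6782·6.9500] = 5.2611
Node 0 (S = 20): V_0 = e^(−0.03)·[0.3218·1.4479 + 0.6782·5.2611] = 3.9147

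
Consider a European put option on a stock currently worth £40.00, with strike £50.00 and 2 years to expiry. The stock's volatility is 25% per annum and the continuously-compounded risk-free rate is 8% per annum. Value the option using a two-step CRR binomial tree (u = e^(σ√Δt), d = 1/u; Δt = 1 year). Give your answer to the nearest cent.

£7.54

CRR parameters: u = e^(σ√Δt) = e^(0.25·√1) = 1.2840, d = 1/u = 0.7788
Per-period rate: rΔt = 0.08·1 = 0.08, so R = e^0.08 = 1.0833
Risk-neutral probability p = (e^0.08 − 0.7788)/(1.2840 − 0.7788) = 0.3045/0.5052 = 0.6027
Terminal stock prices: S_uu = 65.95, S_ud = 40, S_dd = 24.26
Terminal payoffs (K − S): max(-15.95, 0) = 0, max(10, 0) = 10, max(25.74, 0) = 25.74
Node u (S = 51.36): V_u = e^(−0.08)·[0.6027·0.0000 + 0.3973·10.0000] = 3.6678
Node d (S = 31.15): V_d = e^(−0.08)·[0.6027·10.0000 + 0.3973·25.7388] = 15.0038
Node 0 (S = 40): V_0 = e^(−0.08)·[0.6027·3.6678 + 0.3973·15.0038] = 7.5436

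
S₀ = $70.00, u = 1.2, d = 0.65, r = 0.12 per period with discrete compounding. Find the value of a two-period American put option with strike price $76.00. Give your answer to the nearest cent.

$6.08

Risk-neutral probability p = (1 + 0.12 − 0.65)/(1.2 − 0.65) = 0.4700/0.5500 = 0.8545
Terminal stock prices: S_uu = 100.8, S_ud = 54.6, S_dd = 29.58
Terminal payoffs (K − S): max(-24.8, 0) = 0, max(21.4, 0) = 21.4, max(46.42, 0) = 46.42
Node u (S = 84): continuation = 1/1.12·[0.8545·0.0000 + 0.1455·21.4000] = 2.7792; exercise value = 0.0000 ≤ continuation, so V_u = 2.7792
Node d (S = 45.5): continuation = 1/1.12·[0.8545·21.4000 + 0.1455·46.4250] = 22.3571; exercise value = 30.5000 > continuation, so V_d = 30.5000 (exercise)
Node 0 (S = 70): continuation = 1/1.12·[0.8545·2.7792 + 0.1455·30.5000] = 6.0815; exercise value = 6.0000 ≤ continuation, so V_0 = 6.0815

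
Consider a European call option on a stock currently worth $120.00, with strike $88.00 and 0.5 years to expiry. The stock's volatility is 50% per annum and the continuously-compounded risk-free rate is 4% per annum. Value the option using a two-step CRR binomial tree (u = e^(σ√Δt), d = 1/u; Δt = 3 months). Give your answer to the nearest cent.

CRR parameters: u = e^(σ√Δt) = e^(0.5·√0.25) = 1.2840, d = 1/u = 0.7788
Per-period rate: rΔt = 0.04·0.25 = 0.01, so R = e^0.01 = 1.0101
Risk-neutral probability p = (e^0.01 − 0.7788)/(1.2840 − 0.7788) = 0.2312/0.5052 = 0.4577
Terminal stock prices: S_uu = 197.8, S_ud = 120, S_dd = 72.78
Terminal payoffs (S − K): max(109.8, 0) = 109.8, max(32, 0) = 32, max(-15.22, 0) = 0
Node u (S = 154.1): V_u = e^(−0.01)·[0.4577·109.8466 + 0.5423·32.0000] = 66.9587
Node d (S = 93.46): V_d = e^(−0.01)·[0.4577·32.0000 + 0.5423·0.0000] = 14.5012
Node 0 (S = 120): V_0 = e^(−0.01)·[0.4577·66.9587 + 0.5423·14.5012] = 38.1286

$38.13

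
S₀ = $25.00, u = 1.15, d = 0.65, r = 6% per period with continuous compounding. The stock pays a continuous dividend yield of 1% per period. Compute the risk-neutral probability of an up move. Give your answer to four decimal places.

p = 0.8025

Per-period risk-free factor R = e^0.06 = 1.0618; dividend-adjusted growth = e^(0.06−0.01) = 1.0513.
Risk-neutral probability p = (1.0513 − 0.65)/(1.15 − 0.65) = 0.4013/0.5000 = 0.8025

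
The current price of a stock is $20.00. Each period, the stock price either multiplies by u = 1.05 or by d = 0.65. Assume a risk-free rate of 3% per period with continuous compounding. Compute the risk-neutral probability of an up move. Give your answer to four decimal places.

Risk-neutral probability p = (e^0.03 − 0.65)/(1.05 − 0.65) = 0.3805/0.4000 = 0.9511

p = 0.9511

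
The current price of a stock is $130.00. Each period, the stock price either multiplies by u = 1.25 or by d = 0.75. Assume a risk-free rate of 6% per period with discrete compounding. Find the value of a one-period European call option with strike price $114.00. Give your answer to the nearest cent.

$28.37

Risk-neutral probability p = (1 + 0.06 − 0.75)/(1.25 − 0.75) = 0.3100/0.5000 = 0.6200
Terminal stock prices: S_u = 162.5, S_d = 97.5
Terminal payoffs (S − K): max(48.5, 0) = 48.5, max(-16.5, 0) = 0
Node 0 (S = 130): V_0 = 1/1.06·[0.6200·48.5000 + 0.3800·0.0000] = 28.3679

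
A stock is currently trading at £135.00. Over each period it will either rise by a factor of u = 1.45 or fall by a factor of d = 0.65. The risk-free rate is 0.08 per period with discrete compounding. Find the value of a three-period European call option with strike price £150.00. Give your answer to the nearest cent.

£43.22

Risk-neutral probability p = (1 + 0.08 − 0.65)/(1.45 − 0.65) = 0.4300/0.8000 = 0.5375
Terminal stock prices: S_uuu = 411.6, S_uud = 184.5, S_udd = 82.7, S_ddd = 37.07
Terminal payoffs (S − K): max(261.6, 0) = 261.6, max(34.49, 0) = 34.49, max(-67.3, 0) = 0, max(-112.9, 0) = 0
Node uu (S = 283.8): V_uu = 1/1.08·[0.5375·261.5644 + 0.4625·34.4944] = 144.9486
Node ud (S = 127.2): V_ud = 1/1.08·[0.5375·34.4944 + 0.4625·0.0000] = 17.1673
Node dd (S = 57.04): V_dd = 1/1.08·[0.5375·0.0000 + 0.4625·0.0000] = 0.0000
Node u (S = 195.8): V_u = 1/1.08·[0.5375·144.9486 + 0.4625·17.1673] = 79.4905
Node d (S = 87.75): V_d = 1/1.08·[0.5375·17.1673 + 0.4625·0.0000] = 8.5439
Node 0 (S = 135): V_0 = 1/1.08·[0.5375·79.4905 + 0.4625·8.5439] = 43.2201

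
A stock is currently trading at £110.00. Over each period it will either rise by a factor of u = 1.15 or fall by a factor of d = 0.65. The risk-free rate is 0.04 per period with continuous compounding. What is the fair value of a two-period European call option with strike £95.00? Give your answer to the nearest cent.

Risk-neutral probability p = (e^0.04 − 0.65)/(1.15 − 0.65) = 0.3908/0.5000 = 0.7816
Terminal stock prices: S_uu = 145.5, S_ud = 82.22, S_dd = 46.48
Terminal payoffs (S − K): max(50.47, 0) = 50.47, max(-12.78, 0) = 0, max(-48.52, 0) = 0
Node u (S = 126.5): V_u = e^(−0.04)·[0.7816·50.4750 + 0.2184·0.0000] = 37.9054
Node d (S = 71.5): V_d = e^(−0.04)·[0.7816·0.0000 + 0.2184·0.0000] = 0.0000
Node 0 (S = 110): V_0 = e^(−0.04)·[0.7816·37.9054 + 0.2184·0.0000] = 28.4660

£28.47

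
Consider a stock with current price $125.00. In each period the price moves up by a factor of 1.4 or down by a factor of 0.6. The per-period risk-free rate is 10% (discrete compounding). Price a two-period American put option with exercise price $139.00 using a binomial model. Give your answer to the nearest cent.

$28.40

Risk-neutral probability p = (1 + 0.1 − 0.6)/(1.4 − 0.6) = 0.5000/0.8000 = 0.6250
Terminal stock prices: S_uu = 245, S_ud = 105, S_dd = 45
Terminal payoffs (K − S): max(-106, 0) = 0, max(34, 0) = 34, max(94, 0) = 94
Node u (S = 175): continuation = 1/1.1·[0.6250·0.0000 + 0.3750·34.0000] = 11.5909; exercise value = 0.0000 ≤ continuation, so V_u = 11.5909
Node d (S = 75): continuation = 1/1.1·[0.6250·34.0000 + 0.3750·94.0000] = 51.3636; exercise value = 64.0000 > continuation, so V_d = 64.0000 (exercise)
Node 0 (S = 125): continuation = 1/1.1·[0.6250·11.5909 + 0.3750·64.0000] = 28.4039; exercise value = 14.0000 ≤ continuation, so V_0 = 28.4039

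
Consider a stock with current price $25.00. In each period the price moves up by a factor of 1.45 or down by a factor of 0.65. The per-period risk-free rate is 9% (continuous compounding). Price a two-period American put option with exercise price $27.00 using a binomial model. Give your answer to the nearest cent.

$5.08

Risk-neutral probability p = (e^0.09 − 0.65)/(1.45 − 0.65) = 0.4442/0.8000 = 0.5552
Terminal stock prices: S_uu = 52.56, S_ud = 23.56, S_dd = 10.56
Terminal payoffs (K − S): max(-25.56, 0) = 0, max(3.438, 0) = 3.438, max(16.44, 0) = 16.44
Node u (S = 36.25): continuation = e^(−0.09)·[0.5552·0.0000 + 0.4448·3.4375] = 1.3973; exercise value = 0.0000 ≤ continuation, so V_u = 1.3973
Node d (S = 16.25): continuation = e^(−0.09)·[0.5552·3.4375 + 0.4448·16.4375] = 8.4261; exercise value = 10.7500 > continuation, so V_d = 10.7500 (exercise)
Node 0 (S = 25): continuation = e^(−0.09)·[0.5552·1.3973 + 0.4448·10.7500] = 5.0789; exercise value = 2.0000 ≤ continuation, so V_0 = 5.0789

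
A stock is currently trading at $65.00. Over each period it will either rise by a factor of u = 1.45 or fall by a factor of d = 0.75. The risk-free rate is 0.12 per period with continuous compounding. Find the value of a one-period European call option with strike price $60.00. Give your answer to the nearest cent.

Risk-neutral probability p = (e^0.12 − 0.75)/(1.45 − 0.75) = 0.3775/0.7000 = 0.5393
Terminal stock prices: S_u = 94.25, S_d = 48.75
Terminal payoffs (S − K): max(34.25, 0) = 34.25, max(-11.25, 0) = 0
Node 0 (S = 65): V_0 = e^(−0.12)·[0.5393·34.2500 + 0.4607·0.0000] = 16.3818

$16.38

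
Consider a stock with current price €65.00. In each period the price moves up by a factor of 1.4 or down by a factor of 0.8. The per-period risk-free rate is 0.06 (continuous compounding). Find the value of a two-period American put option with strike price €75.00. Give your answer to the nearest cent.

€12.69

Risk-neutral probability p = (e^0.06 − 0.8)/(1.4 − 0.8) = 0.2618/0.6000 = 0.4364
Terminal stock prices: S_uu = 127.4, S_ud = 72.8, S_dd = 41.6
Terminal payoffs (K − S): max(-52.4, 0) = 0, max(2.2, 0) = 2.2, max(33.4, 0) = 33.4
Node u (S = 91): continuation = e^(−0.06)·[0.4364·0.0000 + 0.5636·2.2000] = 1.1677; exercise value = 0.0000 ≤ continuation, so V_u = 1.1677
Node d (S = 52): continuation = e^(−0.06)·[0.4364·2.2000 + 0.5636·33.4000] = 18.6323; exercise value = 23.0000 > continuation, so V_d = 23.0000 (exercise)
Node 0 (S = 65): continuation = e^(−0.06)·[0.4364·1.1677 + 0.5636·23.0000] = 12.6879; exercise value = 10.0000 ≤ continuation, so V_0 = 12.6879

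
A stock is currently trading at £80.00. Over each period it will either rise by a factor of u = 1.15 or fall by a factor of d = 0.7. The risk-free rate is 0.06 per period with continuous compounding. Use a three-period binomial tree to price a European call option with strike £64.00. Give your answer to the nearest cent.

Risk-neutral probability p = (e^0.06 − 0.7)/(1.15 − 0.7) = 0.3618/0.4500 = 0.8041
Terminal stock prices: S_uuu = 121.7, S_uud = 74.06, S_udd = 45.08, S_ddd = 27.44
Terminal payoffs (S − K): max(57.67, 0) = 57.67, max(10.06, 0) = 10.06, max(-18.92, 0) = 0, max(-36.56, 0) = 0
Node uu (S = 105.8): V_uu = e^(−0.06)·[0.8041·57.6700 + 0.1959·10.0600] = 45.5271
Node ud (S = 64.4): V_ud = e^(−0.06)·[0.8041·10.0600 + 0.1959·0.0000] = 7.6180
Node dd (S = 39.2): V_dd = e^(−0.06)·[0.8041·0.0000 + 0.1959·0.0000] = 0.0000
Node u (S = 92): V_u = e^(−0.06)·[0.8041·45.5271 + 0.1959·7.6180] = 35.8812
Node d (S = 56): V_d = e^(−0.06)·[0.8041·7.6180 + 0.1959·0.0000] = 5.7688
Node 0 (S = 80): V_0 = e^(−0.06)·[0.8041·35.8812 + 0.1959·5.7688] = 28.2356

£28.24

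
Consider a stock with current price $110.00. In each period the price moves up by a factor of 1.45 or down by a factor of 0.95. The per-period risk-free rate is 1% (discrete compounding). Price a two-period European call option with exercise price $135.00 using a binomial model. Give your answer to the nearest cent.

Risk-neutral probability p = (1 + 0.01 − 0.95)/(1.45 − 0.95) = 0.0600/0.5000 = 0.1200
Terminal stock prices: S_uu = 231.3, S_ud = 151.5, S_dd = 99.27
Terminal payoffs (S − K): max(96.28, 0) = 96.28, max(16.53, 0) = 16.53, max(-35.73, 0) = 0
Node u (S = 159.5): V_u = 1/1.01·[0.1200·96.2750 + 0.8800·16.5250] = 25.8366
Node d (S = 104.5): V_d = 1/1.01·[0.1200·16.5250 + 0.8800·0.0000] = 1.9634
Node 0 (S = 110): V_0 = 1/1.01·[0.1200·25.8366 + 0.8800·1.9634] = 4.7804

$4.78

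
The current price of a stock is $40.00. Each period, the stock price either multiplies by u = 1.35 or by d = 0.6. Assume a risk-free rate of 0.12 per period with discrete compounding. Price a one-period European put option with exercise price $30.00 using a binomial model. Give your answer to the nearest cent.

$1.64

Risk-neutral probability p = (1 + 0.12 − 0.6)/(1.35 − 0.6) = 0.5200/0.7500 = 0.6933
Terminal stock prices: S_u = 54, S_d = 24
Terminal payoffs (K − S): max(-24, 0) = 0, max(6, 0) = 6
Node 0 (S = 40): V_0 = 1/1.12·[0.6933·0.0000 + 0.3067·6.0000] = 1.6429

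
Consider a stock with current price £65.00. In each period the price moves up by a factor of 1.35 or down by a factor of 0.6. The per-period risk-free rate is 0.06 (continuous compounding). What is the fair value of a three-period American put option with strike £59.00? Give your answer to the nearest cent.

£9.32

Risk-neutral probability p = (e^0.06 − 0.6)/(1.35 − 0.6) = 0.4618/0.7500 = 0.6158
Terminal stock prices: S_uuu = 159.9, S_uud = 71.08, S_udd = 31.59, S_ddd = 14.04
Terminal payoffs (K − S): max(-100.9, 0) = 0, max(-12.08, 0) = 0, max(27.41, 0) = 27.41, max(44.96, 0) = 44.96
Node uu (S = 118.5): continuation = e^(−0.06)·[0.6158·0.0000 + 0.3842·0.0000] = 0.0000; exercise value = 0.0000 ≤ continuation, so V_uu = 0.0000
Node ud (S = 52.65): continuation = e^(−0.06)·[0.6158·0.0000 + 0.3842·27.4100] = 9.9181; exercise value = 6.3500 ≤ continuation, so V_ud = 9.9181
Node dd (S = 23.4): continuation = e^(−0.06)·[0.6158·27.4100 + 0.3842·44.9600] = 32.1641; exercise value = 35.6000 > continuation, so V_dd = 35.6000 (exercise)
Node u (S = 87.75): continuation = e^(−0.06)·[0.6158·0.0000 + 0.3842·9.9181] = 3.5888; exercise value = 0.0000 ≤ continuation, so V_u = 3.5888
Node d (S = 39): continuation = e^(−0.06)·[0.6158·9.9181 + 0.3842·35.6000] = 18.6333; exercise value = 20.0000 > continuation, so V_d = 20.0000 (exercise)
Node 0 (S = 65): continuation = e^(−0.06)·[0.6158·3.5888 + 0.3842·20.0000] = 9.3181; exercise value = 0.0000 ≤ continuation, so V_0 = 9.3181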